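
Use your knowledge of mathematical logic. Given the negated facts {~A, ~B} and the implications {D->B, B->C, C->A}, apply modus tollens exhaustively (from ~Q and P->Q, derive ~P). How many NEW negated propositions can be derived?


Initial negated facts: {~A, ~B}
Apply modus tollens to closure:
  ~B and D->B  =>  ~D
  ~A and C->A  =>  ~C
Final negated: {~A, ~B, ~C, ~D}
New negations: {~C, ~D}
Count = 2

2


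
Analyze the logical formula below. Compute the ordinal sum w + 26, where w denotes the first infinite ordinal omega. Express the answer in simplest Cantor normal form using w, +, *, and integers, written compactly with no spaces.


Compute w + 26.
Ordinal + is associative but NOT commutative; for finite n>0, n + w = w but w + n stays w+n.
w + 26 is already in normal form (a successor ordinal beyond w).
Result = w+26

w+26


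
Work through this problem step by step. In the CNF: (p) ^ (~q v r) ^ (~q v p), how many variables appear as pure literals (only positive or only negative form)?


Check each variable for pure literal status:
p: pure positive
q: pure negative
r: pure positive
Pure literal count = 3

3


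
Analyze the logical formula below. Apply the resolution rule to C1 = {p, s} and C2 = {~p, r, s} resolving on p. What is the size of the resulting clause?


Remove p from C1 and ~p from C2.
C1 remainder: {s}
C2 remainder: {r, s}
Union (resolvent): {r, s}
Resolvent has 2 literal(s).

2


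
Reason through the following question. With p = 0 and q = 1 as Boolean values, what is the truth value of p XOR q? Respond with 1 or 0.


p = 0, q = 1
Operation: p XOR q
Evaluate: 0 XOR 1 = 1

1


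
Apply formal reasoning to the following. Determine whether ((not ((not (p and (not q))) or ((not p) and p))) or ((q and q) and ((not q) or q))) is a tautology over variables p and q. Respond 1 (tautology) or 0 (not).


Check all 4 assignments:
p=0, q=0: 0
p=0, q=1: 1
p=1, q=0: 1
p=1, q=1: 1
Satisfying count = 3/4.
Tautology iff count = 4: no.

0


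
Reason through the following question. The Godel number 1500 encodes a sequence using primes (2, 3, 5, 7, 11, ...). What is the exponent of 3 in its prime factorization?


Factorize 1500 by dividing by 3 repeatedly.
Division steps: 3 divides 1500 exactly 1 time(s).
Exponent of 3 = 1

1


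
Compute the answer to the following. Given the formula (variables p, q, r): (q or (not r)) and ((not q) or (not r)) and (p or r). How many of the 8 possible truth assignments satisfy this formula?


Evaluate all 8 assignments for p, q, r:
p=0, q=0, r=0: 0
p=0, q=0, r=1: 0
p=0, q=1, r=0: 0
p=0, q=1, r=1: 0
p=1, q=0, r=0: 1
p=1, q=0, r=1: 0
p=1, q=1, r=0: 1
p=1, q=1, r=1: 0
Satisfying count = 2

2


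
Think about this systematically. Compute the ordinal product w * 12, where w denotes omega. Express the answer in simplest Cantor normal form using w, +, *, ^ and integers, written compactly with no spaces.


Compute w * 12.
Ordinal * is associative and left-distributive over +, but NOT commutative; for finite n>1, n*w = w but w*n stays w*n.
w * 12 means 12 copies of w concatenated: w*12.
Result = w*12

w*12


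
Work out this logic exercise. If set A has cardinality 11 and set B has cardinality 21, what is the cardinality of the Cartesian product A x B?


The Cartesian product A x B contains all ordered pairs (a, b).
|A x B| = |A| * |B| = 11 * 21 = 231

231


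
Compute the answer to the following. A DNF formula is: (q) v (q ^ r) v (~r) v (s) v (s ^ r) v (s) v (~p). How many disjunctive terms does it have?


A DNF formula is a disjunction of terms (conjunctions).
Terms are separated by v.
Counting the disjuncts: 7 terms.

7


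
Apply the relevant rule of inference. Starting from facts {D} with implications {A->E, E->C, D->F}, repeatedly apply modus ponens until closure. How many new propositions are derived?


Initial facts: {D}
Apply modus ponens to closure:
  D and D->F  =>  F
Final known: {D, F}
New propositions: {F}
Count = 1

1


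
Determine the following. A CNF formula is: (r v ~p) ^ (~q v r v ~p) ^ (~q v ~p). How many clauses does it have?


A CNF formula is a conjunction of clauses.
Clauses are separated by ^.
Counting the conjuncts: 3 clauses.

3


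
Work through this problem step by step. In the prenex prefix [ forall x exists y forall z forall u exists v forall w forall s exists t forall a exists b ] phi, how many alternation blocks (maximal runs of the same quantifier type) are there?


Quantifier-type sequence: A E A A E A A E A E  (A=forall, E=exists)
Group into maximal same-type runs:
  Ax1 | Ex1 | Ax2 | Ex1 | Ax2 | Ex1 | Ax1 | Ex1
Number of blocks = 8

8


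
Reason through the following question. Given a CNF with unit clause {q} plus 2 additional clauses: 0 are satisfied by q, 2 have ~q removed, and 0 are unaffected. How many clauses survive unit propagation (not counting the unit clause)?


Satisfied (removed): 0
Shortened (remain): 2
Unchanged (remain): 0
Remaining = 2 + 0 = 2

2


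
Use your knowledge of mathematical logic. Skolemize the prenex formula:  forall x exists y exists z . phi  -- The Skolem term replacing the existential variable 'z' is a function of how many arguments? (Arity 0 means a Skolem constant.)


Quantifier prefix: forall x exists y exists z
'z' is existentially quantified at position 3.
Universal variables preceding it: x
Skolem function arity = 1

1


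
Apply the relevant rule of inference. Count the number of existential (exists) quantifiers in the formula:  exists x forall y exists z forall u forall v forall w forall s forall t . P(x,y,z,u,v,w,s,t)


Quantifier prefix: exists x forall y exists z forall u forall v forall w forall s forall t
Mark each quantifier type:
  E U E U U U U U
Universal count = 6, Existential count = 2
Asked for existential (exists) quantifiers: 2

2


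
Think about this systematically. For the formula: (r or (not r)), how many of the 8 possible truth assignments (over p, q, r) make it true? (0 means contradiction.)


Check all 8 assignments:
p=0, q=0, r=0: 1
p=0, q=0, r=1: 1
p=0, q=1, r=0: 1
p=0, q=1, r=1: 1
p=1, q=0, r=0: 1
p=1, q=0, r=1: 1
p=1, q=1, r=0: 1
p=1, q=1, r=1: 1
Count of True = 8

8


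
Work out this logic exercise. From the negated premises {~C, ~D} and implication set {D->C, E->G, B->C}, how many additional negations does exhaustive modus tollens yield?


Initial negated facts: {~C, ~D}
Apply modus tollens to closure:
  ~C and B->C  =>  ~B
Final negated: {~B, ~C, ~D}
New negations: {~B}
Count = 1

1


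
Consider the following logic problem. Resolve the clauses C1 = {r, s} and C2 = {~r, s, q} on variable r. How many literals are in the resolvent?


Remove r from C1 and ~r from C2.
C1 remainder: {s}
C2 remainder: {s, q}
Union (resolvent): {q, s}
Resolvent has 2 literal(s).

2


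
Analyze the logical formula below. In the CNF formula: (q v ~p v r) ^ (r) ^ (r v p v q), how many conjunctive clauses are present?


A CNF formula is a conjunction of clauses.
Clauses are separated by ^.
Counting the conjuncts: 3 clauses.

3


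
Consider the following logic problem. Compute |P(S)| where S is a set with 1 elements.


The power set of a set with n elements has 2^n elements.
|P(S)| = 2^1 = 2

2


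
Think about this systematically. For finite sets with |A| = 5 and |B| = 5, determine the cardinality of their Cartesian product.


The Cartesian product A x B contains all ordered pairs (a, b).
|A x B| = |A| * |B| = 5 * 5 = 25

25


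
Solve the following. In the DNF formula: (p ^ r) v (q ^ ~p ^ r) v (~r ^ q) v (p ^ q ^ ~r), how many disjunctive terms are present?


A DNF formula is a disjunction of terms (conjunctions).
Terms are separated by v.
Counting the disjuncts: 4 terms.

4


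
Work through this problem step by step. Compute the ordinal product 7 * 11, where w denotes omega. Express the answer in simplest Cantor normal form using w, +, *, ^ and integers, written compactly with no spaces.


Compute 7 * 11.
Ordinal * is associative and left-distributive over +, but NOT commutative; for finite n>1, n*w = w but w*n stays w*n.
Both finite; ordinal * agrees with natural *: 7 * 11 = 77.
Result = 77

77


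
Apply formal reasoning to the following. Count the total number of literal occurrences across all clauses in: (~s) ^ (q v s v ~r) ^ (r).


Counting literals in each clause:
Clause 1: 1 literal(s)
Clause 2: 3 literal(s)
Clause 3: 1 literal(s)
Total = 5

5


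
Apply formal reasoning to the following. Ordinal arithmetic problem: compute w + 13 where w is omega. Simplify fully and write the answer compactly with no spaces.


Compute w + 13.
Ordinal + is associative but NOT commutative; for finite n>0, n + w = w but w + n stays w+n.
w + 13 is already in normal form (a successor ordinal beyond w).
Result = w+13

w+13


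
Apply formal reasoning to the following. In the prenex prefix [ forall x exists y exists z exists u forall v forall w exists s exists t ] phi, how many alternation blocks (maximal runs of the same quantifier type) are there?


Quantifier-type sequence: A E E E A A E E  (A=forall, E=exists)
Group into maximal same-type runs:
  Ax1 | Ex3 | Ax2 | Ex2
Number of blocks = 4

4


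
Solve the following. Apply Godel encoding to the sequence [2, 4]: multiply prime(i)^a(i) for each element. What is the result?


Encode each element as an exponent of the corresponding prime:
  2^2 = 4
  3^4 = 81
Product = 4 * 81 = 324

324


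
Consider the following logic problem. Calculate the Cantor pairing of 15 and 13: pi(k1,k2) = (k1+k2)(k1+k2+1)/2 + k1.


k1 + k2 = 28
(k1+k2)(k1+k2+1)/2 = 28 * 29 / 2 = 406
pi = 406 + 15 = 421

421


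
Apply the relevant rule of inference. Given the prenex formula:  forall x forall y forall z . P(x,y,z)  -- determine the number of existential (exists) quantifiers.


Quantifier prefix: forall x forall y forall z
Mark each quantifier type:
  U U U
Universal count = 3, Existential count = 0
Asked for existential (exists) quantifiers: 0

0


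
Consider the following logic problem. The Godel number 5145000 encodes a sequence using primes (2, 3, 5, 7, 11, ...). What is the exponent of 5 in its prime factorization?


Factorize 5145000 by dividing by 5 repeatedly.
Division steps: 5 divides 5145000 exactly 4 time(s).
Exponent of 5 = 4

4


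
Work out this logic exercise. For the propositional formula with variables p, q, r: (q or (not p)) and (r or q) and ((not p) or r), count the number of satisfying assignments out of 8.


Evaluate all 8 assignments for p, q, r:
p=0, q=0, r=0: 0
p=0, q=0, r=1: 1
p=0, q=1, r=0: 1
p=0, q=1, r=1: 1
p=1, q=0, r=0: 0
p=1, q=0, r=1: 0
p=1, q=1, r=0: 0
p=1, q=1, r=1: 1
Satisfying count = 4

4


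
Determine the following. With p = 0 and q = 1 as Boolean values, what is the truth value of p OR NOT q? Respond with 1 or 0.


p = 0, q = 1
Operation: p OR NOT q
Evaluate: 0 OR NOT 1 = 0

0


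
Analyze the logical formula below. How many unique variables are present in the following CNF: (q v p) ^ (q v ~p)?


Identify each variable that appears in the formula.
Variables found: p, q
Count = 2

2


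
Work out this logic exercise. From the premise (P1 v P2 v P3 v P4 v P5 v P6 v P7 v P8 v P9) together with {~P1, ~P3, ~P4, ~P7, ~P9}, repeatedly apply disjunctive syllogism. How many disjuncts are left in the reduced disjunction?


Original disjuncts (9): P1, P2, P3, P4, P5, P6, P7, P8, P9
Negated (eliminate): ~P1, ~P3, ~P4, ~P7, ~P9
Remaining disjuncts: P2, P5, P6, P8
Count = 9 - 5 = 4

4


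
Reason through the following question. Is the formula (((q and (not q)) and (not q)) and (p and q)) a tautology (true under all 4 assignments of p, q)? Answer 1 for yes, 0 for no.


Check all 4 assignments:
p=0, q=0: 0
p=0, q=1: 0
p=1, q=0: 0
p=1, q=1: 0
Satisfying count = 0/4.
Tautology iff count = 4: no.

0


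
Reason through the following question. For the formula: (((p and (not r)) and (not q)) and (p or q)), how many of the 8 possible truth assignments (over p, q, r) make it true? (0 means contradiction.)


Check all 8 assignments:
p=0, q=0, r=0: 0
p=0, q=0, r=1: 0
p=0, q=1, r=0: 0
p=0, q=1, r=1: 0
p=1, q=0, r=0: 1
p=1, q=0, r=1: 0
p=1, q=1, r=0: 0
p=1, q=1, r=1: 0
Count of True = 1

1


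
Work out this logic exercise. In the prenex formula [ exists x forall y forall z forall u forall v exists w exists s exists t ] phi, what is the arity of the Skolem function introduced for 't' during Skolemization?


Quantifier prefix: exists x forall y forall z forall u forall v exists w exists s exists t
't' is existentially quantified at position 8.
Universal variables preceding it: y, z, u, v
Skolem function arity = 4

4


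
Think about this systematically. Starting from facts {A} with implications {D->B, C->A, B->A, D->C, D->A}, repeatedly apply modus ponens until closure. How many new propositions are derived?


Initial facts: {A}
Apply modus ponens to closure:
  (no implication fires)
Final known: {A}
New propositions: {(none)}
Count = 0

0


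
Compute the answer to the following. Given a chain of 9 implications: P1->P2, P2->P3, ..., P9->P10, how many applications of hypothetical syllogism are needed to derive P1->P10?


With 9 implications in a chain connecting 10 propositions:
P1->P2, P2->P3, ..., P9->P10
Steps needed = (number of implications) - 1 = 9 - 1 = 8

8


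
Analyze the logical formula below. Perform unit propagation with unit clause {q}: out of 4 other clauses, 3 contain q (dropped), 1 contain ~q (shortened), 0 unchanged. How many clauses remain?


Satisfied (removed): 3
Shortened (remain): 1
Unchanged (remain): 0
Remaining = 1 + 0 = 1

1


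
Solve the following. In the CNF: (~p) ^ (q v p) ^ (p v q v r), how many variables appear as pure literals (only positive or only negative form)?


Check each variable for pure literal status:
p: mixed (not pure)
q: pure positive
r: pure positive
Pure literal count = 2

2


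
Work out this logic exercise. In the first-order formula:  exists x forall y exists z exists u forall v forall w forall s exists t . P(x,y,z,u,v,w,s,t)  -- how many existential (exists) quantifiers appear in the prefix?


Quantifier prefix: exists x forall y exists z exists u forall v forall w forall s exists t
Mark each quantifier type:
  E U E E U U U E
Universal count = 4, Existential count = 4
Asked for existential (exists) quantifiers: 4

4


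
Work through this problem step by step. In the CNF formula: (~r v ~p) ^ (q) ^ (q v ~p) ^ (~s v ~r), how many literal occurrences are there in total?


Counting literals in each clause:
Clause 1: 2 literal(s)
Clause 2: 1 literal(s)
Clause 3: 2 literal(s)
Clause 4: 2 literal(s)
Total = 7

7


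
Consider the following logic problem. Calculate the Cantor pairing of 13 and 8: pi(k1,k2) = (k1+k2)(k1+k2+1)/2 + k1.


k1 + k2 = 21
(k1+k2)(k1+k2+1)/2 = 21 * 22 / 2 = 231
pi = 231 + 13 = 244

244


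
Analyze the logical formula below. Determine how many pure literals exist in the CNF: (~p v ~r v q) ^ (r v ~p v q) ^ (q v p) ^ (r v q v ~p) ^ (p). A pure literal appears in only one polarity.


Check each variable for pure literal status:
p: mixed (not pure)
q: pure positive
r: mixed (not pure)
Pure literal count = 1

1


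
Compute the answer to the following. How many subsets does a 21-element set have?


The power set of a set with n elements has 2^n elements.
|P(S)| = 2^21 = 2097152

2097152


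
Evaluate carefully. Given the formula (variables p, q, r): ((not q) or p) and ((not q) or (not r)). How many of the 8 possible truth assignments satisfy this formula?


Evaluate all 8 assignments for p, q, r:
p=0, q=0, r=0: 1
p=0, q=0, r=1: 1
p=0, q=1, r=0: 0
p=0, q=1, r=1: 0
p=1, q=0, r=0: 1
p=1, q=0, r=1: 1
p=1, q=1, r=0: 1
p=1, q=1, r=1: 0
Satisfying count = 5

5


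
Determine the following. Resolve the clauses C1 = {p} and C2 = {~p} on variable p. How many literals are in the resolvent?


Remove p from C1 and ~p from C2.
C1 remainder: {}
C2 remainder: {}
Union (resolvent): {} (empty clause)
Resolvent has 0 literal(s).

0


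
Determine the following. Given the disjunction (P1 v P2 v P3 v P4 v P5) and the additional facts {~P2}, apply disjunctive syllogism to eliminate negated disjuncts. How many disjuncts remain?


Original disjuncts (5): P1, P2, P3, P4, P5
Negated (eliminate): ~P2
Remaining disjuncts: P1, P3, P4, P5
Count = 5 - 1 = 4

4


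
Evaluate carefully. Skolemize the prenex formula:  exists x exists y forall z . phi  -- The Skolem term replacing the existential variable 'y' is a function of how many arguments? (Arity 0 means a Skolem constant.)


Quantifier prefix: exists x exists y forall z
'y' is existentially quantified at position 2.
No universal quantifiers precede it.
Skolem function arity = 0 (a Skolem constant)

0


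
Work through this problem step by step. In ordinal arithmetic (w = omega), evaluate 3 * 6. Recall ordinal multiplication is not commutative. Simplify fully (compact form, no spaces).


Compute 3 * 6.
Ordinal * is associative and left-distributive over +, but NOT commutative; for finite n>1, n*w = w but w*n stays w*n.
Both finite; ordinal * agrees with natural *: 3 * 6 = 18.
Result = 18

18


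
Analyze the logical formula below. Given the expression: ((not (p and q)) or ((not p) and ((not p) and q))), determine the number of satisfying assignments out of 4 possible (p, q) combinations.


Check all 4 assignments:
p=0, q=0: 1
p=0, q=1: 1
p=1, q=0: 1
p=1, q=1: 0
Count of True = 3

3


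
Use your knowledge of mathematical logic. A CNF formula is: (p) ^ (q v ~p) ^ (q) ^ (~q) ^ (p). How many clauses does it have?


A CNF formula is a conjunction of clauses.
Clauses are separated by ^.
Counting the conjuncts: 5 clauses.

5


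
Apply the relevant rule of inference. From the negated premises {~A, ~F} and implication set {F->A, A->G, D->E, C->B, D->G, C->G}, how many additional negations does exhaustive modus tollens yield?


Initial negated facts: {~A, ~F}
Apply modus tollens to closure:
  (no implication fires)
Final negated: {~A, ~F}
New negations: {(none)}
Count = 0

0


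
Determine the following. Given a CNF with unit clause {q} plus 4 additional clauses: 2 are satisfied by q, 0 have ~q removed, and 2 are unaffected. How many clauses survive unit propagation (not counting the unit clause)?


Satisfied (removed): 2
Shortened (remain): 0
Unchanged (remain): 2
Remaining = 0 + 2 = 2

2


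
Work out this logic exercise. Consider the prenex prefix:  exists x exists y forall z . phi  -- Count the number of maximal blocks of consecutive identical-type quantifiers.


Quantifier-type sequence: E E A  (A=forall, E=exists)
Group into maximal same-type runs:
  Ex2 | Ax1
Number of blocks = 2

2


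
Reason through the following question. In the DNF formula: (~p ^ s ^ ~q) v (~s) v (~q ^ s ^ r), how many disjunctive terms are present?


A DNF formula is a disjunction of terms (conjunctions).
Terms are separated by v.
Counting the disjuncts: 3 terms.

3


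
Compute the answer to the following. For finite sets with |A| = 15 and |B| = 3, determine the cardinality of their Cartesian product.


The Cartesian product A x B contains all ordered pairs (a, b).
|A x B| = |A| * |B| = 15 * 3 = 45

45


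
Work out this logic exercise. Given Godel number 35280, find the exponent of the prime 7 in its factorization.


Factorize 35280 by dividing by 7 repeatedly.
Division steps: 7 divides 35280 exactly 2 time(s).
Exponent of 7 = 2

2


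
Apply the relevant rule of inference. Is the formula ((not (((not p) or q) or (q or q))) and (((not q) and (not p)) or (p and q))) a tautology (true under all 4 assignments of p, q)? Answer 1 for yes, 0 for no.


Check all 4 assignments:
p=0, q=0: 0
p=0, q=1: 0
p=1, q=0: 0
p=1, q=1: 0
Satisfying count = 0/4.
Tautology iff count = 4: no.

0


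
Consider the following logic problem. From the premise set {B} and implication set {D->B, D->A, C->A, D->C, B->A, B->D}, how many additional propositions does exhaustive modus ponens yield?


Initial facts: {B}
Apply modus ponens to closure:
  B and B->A  =>  A
  B and B->D  =>  D
  D and D->C  =>  C
Final known: {A, B, C, D}
New propositions: {A, C, D}
Count = 3

3


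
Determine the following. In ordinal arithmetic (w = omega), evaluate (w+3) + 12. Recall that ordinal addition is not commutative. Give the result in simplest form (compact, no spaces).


Compute (w+3) + 12.
Ordinal + is associative but NOT commutative; for finite n>0, n + w = w but w + n stays w+n.
By associativity: (w+3) + 12 = w + (3+12) = w+15.
Result = w+15

w+15


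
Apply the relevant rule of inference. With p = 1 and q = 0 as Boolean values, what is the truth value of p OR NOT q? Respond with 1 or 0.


p = 1, q = 0
Operation: p OR NOT q
Evaluate: 1 OR NOT 0 = 1

1


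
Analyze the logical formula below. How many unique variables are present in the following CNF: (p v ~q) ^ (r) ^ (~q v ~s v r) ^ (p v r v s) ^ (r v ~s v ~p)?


Identify each variable that appears in the formula.
Variables found: p, q, r, s
Count = 4

4


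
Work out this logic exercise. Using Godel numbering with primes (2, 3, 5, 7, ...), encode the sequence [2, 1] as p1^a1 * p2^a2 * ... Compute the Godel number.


Encode each element as an exponent of the corresponding prime:
  2^2 = 4
  3^1 = 3
Product = 4 * 3 = 12

12


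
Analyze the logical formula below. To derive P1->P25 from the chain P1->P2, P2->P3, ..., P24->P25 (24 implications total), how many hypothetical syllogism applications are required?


With 24 implications in a chain connecting 25 propositions:
P1->P2, P2->P3, ..., P24->P25
Steps needed = (number of implications) - 1 = 24 - 1 = 23

23


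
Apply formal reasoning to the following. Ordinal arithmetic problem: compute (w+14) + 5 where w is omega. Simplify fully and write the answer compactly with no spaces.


Compute (w+14) + 5.
Ordinal + is associative but NOT commutative; for finite n>0, n + w = w but w + n stays w+n.
By associativity: (w+14) + 5 = w + (14+5) = w+19.
Result = w+19

w+19


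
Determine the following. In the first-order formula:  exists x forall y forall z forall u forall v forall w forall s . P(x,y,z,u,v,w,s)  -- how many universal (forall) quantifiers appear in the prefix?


Quantifier prefix: exists x forall y forall z forall u forall v forall w forall s
Mark each quantifier type:
  E U U U U U U
Universal count = 6, Existential count = 1
Asked for universal (forall) quantifiers: 6

6


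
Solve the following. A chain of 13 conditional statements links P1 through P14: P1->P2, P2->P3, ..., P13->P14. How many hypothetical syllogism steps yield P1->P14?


With 13 implications in a chain connecting 14 propositions:
P1->P2, P2->P3, ..., P13->P14
Steps needed = (number of implications) - 1 = 13 - 1 = 12

12


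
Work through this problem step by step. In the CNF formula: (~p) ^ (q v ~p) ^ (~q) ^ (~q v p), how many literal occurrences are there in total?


Counting literals in each clause:
Clause 1: 1 literal(s)
Clause 2: 2 literal(s)
Clause 3: 1 literal(s)
Clause 4: 2 literal(s)
Total = 6

6


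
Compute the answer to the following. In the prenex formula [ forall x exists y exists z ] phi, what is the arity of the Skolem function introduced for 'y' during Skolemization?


Quantifier prefix: forall x exists y exists z
'y' is existentially quantified at position 2.
Universal variables preceding it: x
Skolem function arity = 1

1


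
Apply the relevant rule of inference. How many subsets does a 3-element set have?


The power set of a set with n elements has 2^n elements.
|P(S)| = 2^3 = 8

8


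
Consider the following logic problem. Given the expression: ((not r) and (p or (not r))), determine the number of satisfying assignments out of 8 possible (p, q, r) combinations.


Check all 8 assignments:
p=0, q=0, r=0: 1
p=0, q=0, r=1: 0
p=0, q=1, r=0: 1
p=0, q=1, r=1: 0
p=1, q=0, r=0: 1
p=1, q=0, r=1: 0
p=1, q=1, r=0: 1
p=1, q=1, r=1: 0
Count of True = 4

4


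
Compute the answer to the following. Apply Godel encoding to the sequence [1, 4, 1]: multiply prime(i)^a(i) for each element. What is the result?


Encode each element as an exponent of the corresponding prime:
  2^1 = 2
  3^4 = 81
  5^1 = 5
Product = 2 * 81 * 5 = 810

810


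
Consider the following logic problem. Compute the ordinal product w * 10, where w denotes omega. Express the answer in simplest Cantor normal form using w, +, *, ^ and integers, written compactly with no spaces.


Compute w * 10.
Ordinal * is associative and left-distributive over +, but NOT commutative; for finite n>1, n*w = w but w*n stays w*n.
w * 10 means 10 copies of w concatenated: w*10.
Result = w*10

w*10


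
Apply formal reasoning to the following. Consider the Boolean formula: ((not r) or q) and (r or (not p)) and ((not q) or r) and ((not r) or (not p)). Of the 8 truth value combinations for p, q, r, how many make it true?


Evaluate all 8 assignments for p, q, r:
p=0, q=0, r=0: 1
p=0, q=0, r=1: 0
p=0, q=1, r=0: 0
p=0, q=1, r=1: 1
p=1, q=0, r=0: 0
p=1, q=0, r=1: 0
p=1, q=1, r=0: 0
p=1, q=1, r=1: 0
Satisfying count = 2

2


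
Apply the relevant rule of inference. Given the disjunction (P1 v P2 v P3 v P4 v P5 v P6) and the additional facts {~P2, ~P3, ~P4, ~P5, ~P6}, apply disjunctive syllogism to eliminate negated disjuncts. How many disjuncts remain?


Original disjuncts (6): P1, P2, P3, P4, P5, P6
Negated (eliminate): ~P2, ~P3, ~P4, ~P5, ~P6
Remaining disjuncts: P1
Count = 6 - 5 = 1

1


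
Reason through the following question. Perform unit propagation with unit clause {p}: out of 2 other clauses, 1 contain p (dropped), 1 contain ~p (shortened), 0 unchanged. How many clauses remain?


Satisfied (removed): 1
Shortened (remain): 1
Unchanged (remain): 0
Remaining = 1 + 0 = 1

1


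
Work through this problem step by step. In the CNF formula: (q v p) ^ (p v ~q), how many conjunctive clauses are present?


A CNF formula is a conjunction of clauses.
Clauses are separated by ^.
Counting the conjuncts: 2 clauses.

2


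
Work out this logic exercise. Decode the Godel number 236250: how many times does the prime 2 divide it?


Factorize 236250 by dividing by 2 repeatedly.
Division steps: 2 divides 236250 exactly 1 time(s).
Exponent of 2 = 1

1


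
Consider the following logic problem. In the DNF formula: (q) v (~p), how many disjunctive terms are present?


A DNF formula is a disjunction of terms (conjunctions).
Terms are separated by v.
Counting the disjuncts: 2 terms.

2


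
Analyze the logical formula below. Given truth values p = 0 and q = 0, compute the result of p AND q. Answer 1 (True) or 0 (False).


p = 0, q = 0
Operation: p AND q
Evaluate: 0 AND 0 = 0

0


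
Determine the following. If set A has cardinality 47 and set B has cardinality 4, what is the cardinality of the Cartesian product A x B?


The Cartesian product A x B contains all ordered pairs (a, b).
|A x B| = |A| * |B| = 47 * 4 = 188

188


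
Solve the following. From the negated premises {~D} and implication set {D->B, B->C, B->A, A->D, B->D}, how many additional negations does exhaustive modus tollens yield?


Initial negated facts: {~D}
Apply modus tollens to closure:
  ~D and A->D  =>  ~A
  ~D and B->D  =>  ~B
Final negated: {~A, ~B, ~D}
New negations: {~A, ~B}
Count = 2

2


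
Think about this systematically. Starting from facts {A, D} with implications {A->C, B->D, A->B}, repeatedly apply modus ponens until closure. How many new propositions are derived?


Initial facts: {A, D}
Apply modus ponens to closure:
  A and A->C  =>  C
  A and A->B  =>  B
Final known: {A, B, C, D}
New propositions: {B, C}
Count = 2

2


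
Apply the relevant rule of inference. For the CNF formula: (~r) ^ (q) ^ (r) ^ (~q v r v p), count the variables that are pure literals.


Check each variable for pure literal status:
p: pure positive
q: mixed (not pure)
r: mixed (not pure)
Pure literal count = 1

1


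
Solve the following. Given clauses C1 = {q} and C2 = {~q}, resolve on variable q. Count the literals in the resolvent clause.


Remove q from C1 and ~q from C2.
C1 remainder: {}
C2 remainder: {}
Union (resolvent): {} (empty clause)
Resolvent has 0 literal(s).

0


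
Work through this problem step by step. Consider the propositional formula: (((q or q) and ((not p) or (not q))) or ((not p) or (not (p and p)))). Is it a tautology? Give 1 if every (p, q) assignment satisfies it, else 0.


Check all 4 assignments:
p=0, q=0: 1
p=0, q=1: 1
p=1, q=0: 0
p=1, q=1: 0
Satisfying count = 2/4.
Tautology iff count = 4: no.

0


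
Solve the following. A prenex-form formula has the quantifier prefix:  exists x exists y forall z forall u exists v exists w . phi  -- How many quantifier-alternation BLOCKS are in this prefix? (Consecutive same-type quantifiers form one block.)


Quantifier-type sequence: E E A A E E  (A=forall, E=exists)
Group into maximal same-type runs:
  Ex2 | Ax2 | Ex2
Number of blocks = 3

3


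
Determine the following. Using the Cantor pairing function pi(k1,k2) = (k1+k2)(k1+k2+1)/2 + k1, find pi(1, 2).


k1 + k2 = 3
(k1+k2)(k1+k2+1)/2 = 3 * 4 / 2 = 6
pi = 6 + 1 = 7

7


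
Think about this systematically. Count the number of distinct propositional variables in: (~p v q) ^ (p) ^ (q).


Identify each variable that appears in the formula.
Variables found: p, q
Count = 2

2


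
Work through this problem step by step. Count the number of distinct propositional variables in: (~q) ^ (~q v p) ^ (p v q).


Identify each variable that appears in the formula.
Variables found: p, q
Count = 2

2


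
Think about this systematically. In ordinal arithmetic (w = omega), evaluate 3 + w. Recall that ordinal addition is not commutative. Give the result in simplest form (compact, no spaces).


Compute 3 + w.
Ordinal + is associative but NOT commutative; for finite n>0, n + w = w but w + n stays w+n.
Any finite left addend is absorbed by w on the right: 3 + w = w.
Result = w

w


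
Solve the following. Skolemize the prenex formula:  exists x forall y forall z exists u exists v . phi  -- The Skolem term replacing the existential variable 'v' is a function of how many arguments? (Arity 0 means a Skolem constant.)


Quantifier prefix: exists x forall y forall z exists u exists v
'v' is existentially quantified at position 5.
Universal variables preceding it: y, z
Skolem function arity = 2

2


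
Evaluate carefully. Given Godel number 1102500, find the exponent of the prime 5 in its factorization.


Factorize 1102500 by dividing by 5 repeatedly.
Division steps: 5 divides 1102500 exactly 4 time(s).
Exponent of 5 = 4

4


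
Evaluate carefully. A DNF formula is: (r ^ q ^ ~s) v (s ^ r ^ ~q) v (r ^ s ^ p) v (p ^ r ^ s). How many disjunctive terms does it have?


A DNF formula is a disjunction of terms (conjunctions).
Terms are separated by v.
Counting the disjuncts: 4 terms.

4


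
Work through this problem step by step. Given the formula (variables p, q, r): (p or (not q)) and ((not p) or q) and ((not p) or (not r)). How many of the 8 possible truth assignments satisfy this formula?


Evaluate all 8 assignments for p, q, r:
p=0, q=0, r=0: 1
p=0, q=0, r=1: 1
p=0, q=1, r=0: 0
p=0, q=1, r=1: 0
p=1, q=0, r=0: 0
p=1, q=0, r=1: 0
p=1, q=1, r=0: 1
p=1, q=1, r=1: 0
Satisfying count = 3

3


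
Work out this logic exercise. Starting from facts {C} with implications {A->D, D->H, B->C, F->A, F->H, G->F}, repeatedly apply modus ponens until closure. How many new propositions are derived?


Initial facts: {C}
Apply modus ponens to closure:
  (no implication fires)
Final known: {C}
New propositions: {(none)}
Count = 0

0


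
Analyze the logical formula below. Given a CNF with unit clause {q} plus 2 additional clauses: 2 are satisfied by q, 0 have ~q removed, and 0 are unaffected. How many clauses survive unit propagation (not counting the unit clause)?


Satisfied (removed): 2
Shortened (remain): 0
Unchanged (remain): 0
Remaining = 0 + 0 = 0

0


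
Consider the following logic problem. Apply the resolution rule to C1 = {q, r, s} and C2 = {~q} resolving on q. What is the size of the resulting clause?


Remove q from C1 and ~q from C2.
C1 remainder: {r, s}
C2 remainder: {}
Union (resolvent): {r, s}
Resolvent has 2 literal(s).

2


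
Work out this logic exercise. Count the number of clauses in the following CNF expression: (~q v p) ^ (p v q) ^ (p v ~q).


A CNF formula is a conjunction of clauses.
Clauses are separated by ^.
Counting the conjuncts: 3 clauses.

3


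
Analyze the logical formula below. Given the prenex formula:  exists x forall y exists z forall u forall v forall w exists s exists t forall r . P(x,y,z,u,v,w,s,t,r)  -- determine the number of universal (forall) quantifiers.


Quantifier prefix: exists x forall y exists z forall u forall v forall w exists s exists t forall r
Mark each quantifier type:
  E U E U U U E E U
Universal count = 5, Existential count = 4
Asked for universal (forall) quantifiers: 5

5


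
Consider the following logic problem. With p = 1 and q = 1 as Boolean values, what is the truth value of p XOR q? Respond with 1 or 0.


p = 1, q = 1
Operation: p XOR q
Evaluate: 1 XOR 1 = 0

0


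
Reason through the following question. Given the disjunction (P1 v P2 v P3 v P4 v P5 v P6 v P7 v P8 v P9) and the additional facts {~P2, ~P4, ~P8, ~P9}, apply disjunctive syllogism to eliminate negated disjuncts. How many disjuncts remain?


Original disjuncts (9): P1, P2, P3, P4, P5, P6, P7, P8, P9
Negated (eliminate): ~P2, ~P4, ~P8, ~P9
Remaining disjuncts: P1, P3, P5, P6, P7
Count = 9 - 4 = 5

5


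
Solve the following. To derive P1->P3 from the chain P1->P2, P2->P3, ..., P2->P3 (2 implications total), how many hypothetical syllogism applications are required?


With 2 implications in a chain connecting 3 propositions:
P1->P2, P2->P3, ..., P2->P3
Steps needed = (number of implications) - 1 = 2 - 1 = 1

1


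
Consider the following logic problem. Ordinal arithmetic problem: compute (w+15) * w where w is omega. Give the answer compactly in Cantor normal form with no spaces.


Compute (w+15) * w.
Ordinal * is associative and left-distributive over +, but NOT commutative; for finite n>1, n*w = w but w*n stays w*n.
(w+15) * w = sup{(w+15)*k : k<w} = sup{w*k+15} = w^2 (the +15 tail is absorbed in the limit).
Result = w^2

w^2


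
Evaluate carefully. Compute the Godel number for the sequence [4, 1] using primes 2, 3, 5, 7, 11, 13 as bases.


Encode each element as an exponent of the corresponding prime:
  2^4 = 16
  3^1 = 3
Product = 16 * 3 = 48

48


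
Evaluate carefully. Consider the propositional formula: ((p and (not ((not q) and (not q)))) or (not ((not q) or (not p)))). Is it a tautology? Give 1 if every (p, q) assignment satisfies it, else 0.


Check all 4 assignments:
p=0, q=0: 0
p=0, q=1: 0
p=1, q=0: 0
p=1, q=1: 1
Satisfying count = 1/4.
Tautology iff count = 4: no.

0


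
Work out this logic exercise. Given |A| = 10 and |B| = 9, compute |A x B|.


The Cartesian product A x B contains all ordered pairs (a, b).
|A x B| = |A| * |B| = 10 * 9 = 90

90


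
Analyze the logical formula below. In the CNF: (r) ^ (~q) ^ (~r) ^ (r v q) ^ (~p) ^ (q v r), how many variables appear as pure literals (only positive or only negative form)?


Check each variable for pure literal status:
p: pure negative
q: mixed (not pure)
r: mixed (not pure)
Pure literal count = 1

1


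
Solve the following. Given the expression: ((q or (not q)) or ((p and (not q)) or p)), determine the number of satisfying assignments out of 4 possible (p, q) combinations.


Check all 4 assignments:
p=0, q=0: 1
p=0, q=1: 1
p=1, q=0: 1
p=1, q=1: 1
Count of True = 4

4


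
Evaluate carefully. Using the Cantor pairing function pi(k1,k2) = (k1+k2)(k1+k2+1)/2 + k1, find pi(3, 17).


k1 + k2 = 20
(k1+k2)(k1+k2+1)/2 = 20 * 21 / 2 = 210
pi = 210 + 3 = 213

213


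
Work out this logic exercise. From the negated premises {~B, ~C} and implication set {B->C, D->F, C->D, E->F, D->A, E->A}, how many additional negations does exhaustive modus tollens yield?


Initial negated facts: {~B, ~C}
Apply modus tollens to closure:
  (no implication fires)
Final negated: {~B, ~C}
New negations: {(none)}
Count = 0

0


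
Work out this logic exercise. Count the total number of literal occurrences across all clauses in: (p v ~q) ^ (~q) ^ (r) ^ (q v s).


Counting literals in each clause:
Clause 1: 2 literal(s)
Clause 2: 1 literal(s)
Clause 3: 1 literal(s)
Clause 4: 2 literal(s)
Total = 6

6


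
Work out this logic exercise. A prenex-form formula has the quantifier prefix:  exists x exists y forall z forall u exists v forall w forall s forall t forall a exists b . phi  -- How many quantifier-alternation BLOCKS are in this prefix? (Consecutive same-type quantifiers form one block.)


Quantifier-type sequence: E E A A E A A A A E  (A=forall, E=exists)
Group into maximal same-type runs:
  Ex2 | Ax2 | Ex1 | Ax4 | Ex1
Number of blocks = 5

5


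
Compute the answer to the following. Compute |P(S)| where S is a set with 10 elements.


The power set of a set with n elements has 2^n elements.
|P(S)| = 2^10 = 1024

1024


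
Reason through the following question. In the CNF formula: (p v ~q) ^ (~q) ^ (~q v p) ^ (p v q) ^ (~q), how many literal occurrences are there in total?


Counting literals in each clause:
Clause 1: 2 literal(s)
Clause 2: 1 literal(s)
Clause 3: 2 literal(s)
Clause 4: 2 literal(s)
Clause 5: 1 literal(s)
Total = 8

8


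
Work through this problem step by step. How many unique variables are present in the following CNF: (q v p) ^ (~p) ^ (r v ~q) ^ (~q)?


Identify each variable that appears in the formula.
Variables found: p, q, r
Count = 3

3


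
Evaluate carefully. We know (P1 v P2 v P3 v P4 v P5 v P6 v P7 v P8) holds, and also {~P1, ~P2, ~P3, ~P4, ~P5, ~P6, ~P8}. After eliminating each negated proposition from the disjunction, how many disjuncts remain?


Original disjuncts (8): P1, P2, P3, P4, P5, P6, P7, P8
Negated (eliminate): ~P1, ~P2, ~P3, ~P4, ~P5, ~P6, ~P8
Remaining disjuncts: P7
Count = 8 - 7 = 1

1


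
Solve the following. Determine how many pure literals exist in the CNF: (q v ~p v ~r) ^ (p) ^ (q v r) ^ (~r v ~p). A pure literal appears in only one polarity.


Check each variable for pure literal status:
p: mixed (not pure)
q: pure positive
r: mixed (not pure)
Pure literal count = 1

1


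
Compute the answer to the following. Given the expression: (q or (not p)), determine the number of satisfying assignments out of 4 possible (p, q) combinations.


Check all 4 assignments:
p=0, q=0: 1
p=0, q=1: 1
p=1, q=0: 0
p=1, q=1: 1
Count of True = 3

3


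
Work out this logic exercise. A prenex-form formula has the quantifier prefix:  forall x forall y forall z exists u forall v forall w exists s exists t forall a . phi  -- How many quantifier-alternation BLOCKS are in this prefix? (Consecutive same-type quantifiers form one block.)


Quantifier-type sequence: A A A E A A E E A  (A=forall, E=exists)
Group into maximal same-type runs:
  Ax3 | Ex1 | Ax2 | Ex2 | Ax1
Number of blocks = 5

5


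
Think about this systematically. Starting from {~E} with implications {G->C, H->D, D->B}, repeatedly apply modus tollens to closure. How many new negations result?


Initial negated facts: {~E}
Apply modus tollens to closure:
  (no implication fires)
Final negated: {~E}
New negations: {(none)}
Count = 0

0


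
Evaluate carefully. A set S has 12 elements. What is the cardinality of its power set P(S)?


The power set of a set with n elements has 2^n elements.
|P(S)| = 2^12 = 4096

4096


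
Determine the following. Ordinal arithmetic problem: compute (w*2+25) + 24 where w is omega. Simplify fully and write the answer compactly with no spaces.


Compute (w*2+25) + 24.
Ordinal + is associative but NOT commutative; for finite n>0, n + w = w but w + n stays w+n.
By associativity: (w*2+25) + 24 = w*2 + (25+24) = w*2+49.
Result = w*2+49

w*2+49
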